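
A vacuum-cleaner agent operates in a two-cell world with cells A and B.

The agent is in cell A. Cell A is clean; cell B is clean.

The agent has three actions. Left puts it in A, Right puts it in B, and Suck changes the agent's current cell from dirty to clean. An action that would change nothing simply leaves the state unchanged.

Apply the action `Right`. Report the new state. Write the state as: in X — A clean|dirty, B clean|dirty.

in B — A clean, B clean

start: in A — A clean, B clean
step 1/1 (Right): in B — A clean, B clean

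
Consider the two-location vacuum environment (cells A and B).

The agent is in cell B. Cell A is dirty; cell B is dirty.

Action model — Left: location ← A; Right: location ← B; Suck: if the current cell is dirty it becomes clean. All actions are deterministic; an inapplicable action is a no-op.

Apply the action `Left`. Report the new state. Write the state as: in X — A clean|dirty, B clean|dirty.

in A — A dirty, B dirty

start: in B — A dirty, B dirty
step 1/1 (Left): in A — A dirty, B dirty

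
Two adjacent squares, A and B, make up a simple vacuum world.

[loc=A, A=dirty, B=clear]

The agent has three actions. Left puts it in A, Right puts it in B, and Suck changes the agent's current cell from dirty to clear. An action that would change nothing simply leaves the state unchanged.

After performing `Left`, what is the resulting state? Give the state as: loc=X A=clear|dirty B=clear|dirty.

loc=A A=dirty B=clear

start: loc=A A=dirty B=clear
Left (#1): loc=A A=dirty B=clear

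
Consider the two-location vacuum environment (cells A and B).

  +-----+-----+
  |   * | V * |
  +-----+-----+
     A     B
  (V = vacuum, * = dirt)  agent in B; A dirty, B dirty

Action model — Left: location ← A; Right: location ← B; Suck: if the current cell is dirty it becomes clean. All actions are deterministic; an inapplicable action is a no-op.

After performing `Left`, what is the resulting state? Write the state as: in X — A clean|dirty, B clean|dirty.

start: in B — A dirty, B dirty
1) do Left; now in A — A dirty, B dirty

in A — A dirty, B dirty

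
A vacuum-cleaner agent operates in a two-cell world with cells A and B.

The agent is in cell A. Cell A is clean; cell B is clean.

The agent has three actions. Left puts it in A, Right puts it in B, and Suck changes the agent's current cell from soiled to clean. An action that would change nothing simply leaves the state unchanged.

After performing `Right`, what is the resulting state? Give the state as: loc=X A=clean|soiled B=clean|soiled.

loc=B A=clean B=clean

start: loc=A A=clean B=clean
[1] after Right: loc=B A=clean B=clean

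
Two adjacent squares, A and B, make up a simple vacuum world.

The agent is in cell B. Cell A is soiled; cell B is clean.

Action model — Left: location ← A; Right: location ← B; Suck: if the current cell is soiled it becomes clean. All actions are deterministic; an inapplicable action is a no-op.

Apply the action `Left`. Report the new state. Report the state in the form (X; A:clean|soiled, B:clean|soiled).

(A; A:soiled, B:clean)

start: (B; A:soiled, B:clean)
Left (#1): (A; A:soiled, B:clean)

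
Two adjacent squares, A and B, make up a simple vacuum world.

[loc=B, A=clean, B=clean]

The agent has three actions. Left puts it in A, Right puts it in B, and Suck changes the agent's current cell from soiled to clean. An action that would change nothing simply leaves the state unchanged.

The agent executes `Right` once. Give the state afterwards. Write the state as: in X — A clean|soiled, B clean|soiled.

start: in B — A clean, B clean
t=1 Right ⇒ in B — A clean, B clean

in B — A clean, B clean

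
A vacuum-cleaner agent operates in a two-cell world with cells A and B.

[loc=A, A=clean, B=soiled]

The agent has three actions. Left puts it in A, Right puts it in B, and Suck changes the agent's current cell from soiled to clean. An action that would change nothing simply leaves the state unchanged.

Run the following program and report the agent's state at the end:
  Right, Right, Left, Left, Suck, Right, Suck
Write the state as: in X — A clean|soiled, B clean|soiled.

[1] after Right: in B — A clean, B soiled
[2] after Right: in B — A clean, B soiled
[3] after Left: in A — A clean, B soiled
[4] after Left: in A — A clean, B soiled
[5] after Suck: in A — A clean, B soiled
[6] after Right: in B — A clean, B soiled
[7] after Suck: in B — A clean, B clean

in B — A clean, B clean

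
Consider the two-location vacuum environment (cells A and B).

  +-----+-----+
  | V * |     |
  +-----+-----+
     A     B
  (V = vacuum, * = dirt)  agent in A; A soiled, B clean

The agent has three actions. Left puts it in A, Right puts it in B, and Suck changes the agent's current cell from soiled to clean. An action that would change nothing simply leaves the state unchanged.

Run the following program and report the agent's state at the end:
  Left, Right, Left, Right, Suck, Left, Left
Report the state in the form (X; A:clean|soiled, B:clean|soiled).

t=1 Left ⇒ (A; A:soiled, B:clean)
t=2 Right ⇒ (B; A:soiled, B:clean)
t=3 Left ⇒ (A; A:soiled, B:clean)
t=4 Right ⇒ (B; A:soiled, B:clean)
t=5 Suck ⇒ (B; A:soiled, B:clean)
t=6 Left ⇒ (A; A:soiled, B:clean)
t=7 Left ⇒ (A; A:soiled, B:clean)

(A; A:soiled, B:clean)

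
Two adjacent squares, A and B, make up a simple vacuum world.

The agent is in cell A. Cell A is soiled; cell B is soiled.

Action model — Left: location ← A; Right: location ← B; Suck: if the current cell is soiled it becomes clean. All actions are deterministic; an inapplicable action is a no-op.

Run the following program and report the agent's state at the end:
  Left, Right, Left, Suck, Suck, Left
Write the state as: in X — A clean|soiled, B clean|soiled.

in A — A clean, B soiled

1) do Left; now in A — A soiled, B soiled
2) do Right; now in B — A soiled, B soiled
3) do Left; now in A — A soiled, B soiled
4) do Suck; now in A — A clean, B soiled
5) do Suck; now in A — A clean, B soiled
6) do Left; now in A — A clean, B soiled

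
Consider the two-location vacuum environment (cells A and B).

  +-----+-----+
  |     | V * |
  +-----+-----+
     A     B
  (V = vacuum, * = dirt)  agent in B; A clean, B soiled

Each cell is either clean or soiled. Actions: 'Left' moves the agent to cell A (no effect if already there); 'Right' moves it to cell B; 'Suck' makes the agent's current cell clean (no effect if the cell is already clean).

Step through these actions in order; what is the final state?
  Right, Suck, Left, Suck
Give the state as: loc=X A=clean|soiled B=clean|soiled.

loc=A A=clean B=clean

t=1 Right ⇒ loc=B A=clean B=soiled
t=2 Suck ⇒ loc=B A=clean B=clean
t=3 Left ⇒ loc=A A=clean B=clean
t=4 Suck ⇒ loc=A A=clean B=clean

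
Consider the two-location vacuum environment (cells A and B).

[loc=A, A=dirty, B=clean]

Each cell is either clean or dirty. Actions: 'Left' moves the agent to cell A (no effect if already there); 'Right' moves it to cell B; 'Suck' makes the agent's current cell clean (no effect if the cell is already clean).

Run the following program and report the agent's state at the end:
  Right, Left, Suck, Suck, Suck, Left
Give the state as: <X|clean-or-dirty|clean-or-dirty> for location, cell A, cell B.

1) do Right; now <B|dirty|clean>
2) do Left; now <A|dirty|clean>
3) do Suck; now <A|clean|clean>
4) do Suck; now <A|clean|clean>
5) do Suck; now <A|clean|clean>
6) do Left; now <A|clean|clean>

<A|clean|clean>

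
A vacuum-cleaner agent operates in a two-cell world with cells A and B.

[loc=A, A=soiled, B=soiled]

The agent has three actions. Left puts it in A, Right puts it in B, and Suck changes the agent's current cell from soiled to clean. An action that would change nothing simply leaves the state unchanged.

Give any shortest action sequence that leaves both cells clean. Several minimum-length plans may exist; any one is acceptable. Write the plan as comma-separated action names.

1) do Suck; now loc=A A=clean B=soiled
2) do Right; now loc=B A=clean B=soiled
3) do Suck; now loc=B A=clean B=clean
min 3: Suck A + move + Suck B

Suck, Right, Suck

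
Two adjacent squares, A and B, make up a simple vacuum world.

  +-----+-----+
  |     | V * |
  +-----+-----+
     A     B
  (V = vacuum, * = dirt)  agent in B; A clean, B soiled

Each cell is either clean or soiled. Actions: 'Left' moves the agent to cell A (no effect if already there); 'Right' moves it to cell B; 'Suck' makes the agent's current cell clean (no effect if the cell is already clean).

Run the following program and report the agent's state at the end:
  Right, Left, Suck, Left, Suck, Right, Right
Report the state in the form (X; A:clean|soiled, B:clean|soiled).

t=1 Right ⇒ (B; A:clean, B:soiled)
t=2 Left ⇒ (A; A:clean, B:soiled)
t=3 Suck ⇒ (A; A:clean, B:soiled)
t=4 Left ⇒ (A; A:clean, B:soiled)
t=5 Suck ⇒ (A; A:clean, B:soiled)
t=6 Right ⇒ (B; A:clean, B:soiled)
t=7 Right ⇒ (B; A:clean, B:soiled)

(B; A:clean, B:soiled)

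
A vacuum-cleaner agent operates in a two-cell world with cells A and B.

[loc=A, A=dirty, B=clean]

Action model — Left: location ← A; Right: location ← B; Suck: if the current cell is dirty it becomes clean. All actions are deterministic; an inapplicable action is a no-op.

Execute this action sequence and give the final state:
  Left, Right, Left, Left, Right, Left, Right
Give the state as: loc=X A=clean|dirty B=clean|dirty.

loc=B A=dirty B=clean

1) do Left; now loc=A A=dirty B=clean
2) do Right; now loc=B A=dirty B=clean
3) do Left; now loc=A A=dirty B=clean
4) do Left; now loc=A A=dirty B=clean
5) do Right; now loc=B A=dirty B=clean
6) do Left; now loc=A A=dirty B=clean
7) do Right; now loc=B A=dirty B=clean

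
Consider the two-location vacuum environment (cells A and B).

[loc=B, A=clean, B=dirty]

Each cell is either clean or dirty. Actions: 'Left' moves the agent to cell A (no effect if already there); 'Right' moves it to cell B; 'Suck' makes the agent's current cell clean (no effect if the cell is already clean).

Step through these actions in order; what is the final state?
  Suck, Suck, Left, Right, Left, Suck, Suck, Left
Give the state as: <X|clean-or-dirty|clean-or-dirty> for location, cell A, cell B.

t=1 Suck ⇒ <B|clean|clean>
t=2 Suck ⇒ <B|clean|clean>
t=3 Left ⇒ <A|clean|clean>
t=4 Right ⇒ <B|clean|clean>
t=5 Left ⇒ <A|clean|clean>
t=6 Suck ⇒ <A|clean|clean>
t=7 Suck ⇒ <A|clean|clean>
t=8 Left ⇒ <A|clean|clean>

<A|clean|clean>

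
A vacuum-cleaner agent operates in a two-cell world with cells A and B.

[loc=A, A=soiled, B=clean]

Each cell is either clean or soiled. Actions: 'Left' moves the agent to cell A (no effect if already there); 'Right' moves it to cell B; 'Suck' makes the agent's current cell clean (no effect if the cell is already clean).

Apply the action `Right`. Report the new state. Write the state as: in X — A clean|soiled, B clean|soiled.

start: in A — A soiled, B clean
1. Right → in B — A soiled, B clean

in B — A soiled, B clean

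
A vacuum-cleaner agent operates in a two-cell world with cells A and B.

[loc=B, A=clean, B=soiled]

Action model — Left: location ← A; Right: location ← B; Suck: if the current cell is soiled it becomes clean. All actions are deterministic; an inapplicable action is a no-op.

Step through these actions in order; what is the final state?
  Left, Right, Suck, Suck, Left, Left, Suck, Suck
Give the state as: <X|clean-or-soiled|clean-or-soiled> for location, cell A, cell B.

Left (#1): <A|clean|soiled>
Right (#2): <B|clean|soiled>
Suck (#3): <B|clean|clean>
Suck (#4): <B|clean|clean>
Left (#5): <A|clean|clean>
Left (#6): <A|clean|clean>
Suck (#7): <A|clean|clean>
Suck (#8): <A|clean|clean>

<A|clean|clean>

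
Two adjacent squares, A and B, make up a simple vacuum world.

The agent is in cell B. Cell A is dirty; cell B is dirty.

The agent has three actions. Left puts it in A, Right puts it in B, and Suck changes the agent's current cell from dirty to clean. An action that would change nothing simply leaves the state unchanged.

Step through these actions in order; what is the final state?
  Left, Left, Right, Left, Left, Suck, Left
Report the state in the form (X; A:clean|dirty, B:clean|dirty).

[1] after Left: (A; A:dirty, B:dirty)
[2] after Left: (A; A:dirty, B:dirty)
[3] after Right: (B; A:dirty, B:dirty)
[4] after Left: (A; A:dirty, B:dirty)
[5] after Left: (A; A:dirty, B:dirty)
[6] after Suck: (A; A:clean, B:dirty)
[7] after Left: (A; A:clean, B:dirty)

(A; A:clean, B:dirty)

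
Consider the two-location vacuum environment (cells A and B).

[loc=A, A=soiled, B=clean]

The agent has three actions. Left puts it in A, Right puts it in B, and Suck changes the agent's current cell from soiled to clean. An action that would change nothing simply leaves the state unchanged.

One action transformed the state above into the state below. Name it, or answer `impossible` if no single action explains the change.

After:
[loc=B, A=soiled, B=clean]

Right

try  Left: in A — A soiled, B clean
try Right: in B — A soiled, B clean  ← match
try  Suck: in A — A clean, B clean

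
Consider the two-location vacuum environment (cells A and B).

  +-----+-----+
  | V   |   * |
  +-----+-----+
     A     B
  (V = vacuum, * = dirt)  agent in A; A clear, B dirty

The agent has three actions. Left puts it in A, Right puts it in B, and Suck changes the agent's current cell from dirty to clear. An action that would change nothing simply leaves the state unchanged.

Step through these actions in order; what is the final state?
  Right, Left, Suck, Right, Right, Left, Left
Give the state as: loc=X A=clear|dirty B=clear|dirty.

1. Right → loc=B A=clear B=dirty
2. Left → loc=A A=clear B=dirty
3. Suck → loc=A A=clear B=dirty
4. Right → loc=B A=clear B=dirty
5. Right → loc=B A=clear B=dirty
6. Left → loc=A A=clear B=dirty
7. Left → loc=A A=clear B=dirty

loc=A A=clear B=dirty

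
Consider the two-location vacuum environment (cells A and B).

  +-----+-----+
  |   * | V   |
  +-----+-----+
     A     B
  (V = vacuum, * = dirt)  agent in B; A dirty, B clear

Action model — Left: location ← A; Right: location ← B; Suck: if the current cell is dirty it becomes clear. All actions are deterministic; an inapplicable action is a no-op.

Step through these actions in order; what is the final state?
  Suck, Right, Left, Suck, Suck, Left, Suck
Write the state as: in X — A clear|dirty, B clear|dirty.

t=1 Suck ⇒ in B — A dirty, B clear
t=2 Right ⇒ in B — A dirty, B clear
t=3 Left ⇒ in A — A dirty, B clear
t=4 Suck ⇒ in A — A clear, B clear
t=5 Suck ⇒ in A — A clear, B clear
t=6 Left ⇒ in A — A clear, B clear
t=7 Suck ⇒ in A — A clear, B clear

in A — A clear, B clear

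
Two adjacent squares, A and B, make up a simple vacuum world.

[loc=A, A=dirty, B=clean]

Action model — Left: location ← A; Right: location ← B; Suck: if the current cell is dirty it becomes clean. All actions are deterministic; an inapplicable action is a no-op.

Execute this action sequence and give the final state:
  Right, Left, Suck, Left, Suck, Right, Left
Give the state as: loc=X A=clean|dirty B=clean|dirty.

loc=A A=clean B=clean

1) do Right; now loc=B A=dirty B=clean
2) do Left; now loc=A A=dirty B=clean
3) do Suck; now loc=A A=clean B=clean
4) do Left; now loc=A A=clean B=clean
5) do Suck; now loc=A A=clean B=clean
6) do Right; now loc=B A=clean B=clean
7) do Left; now loc=A A=clean B=clean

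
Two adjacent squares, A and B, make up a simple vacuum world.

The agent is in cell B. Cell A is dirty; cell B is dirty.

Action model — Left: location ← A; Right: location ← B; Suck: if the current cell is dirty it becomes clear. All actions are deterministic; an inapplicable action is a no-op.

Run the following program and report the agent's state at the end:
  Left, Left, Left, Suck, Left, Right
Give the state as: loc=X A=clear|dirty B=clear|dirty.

1. Left → loc=A A=dirty B=dirty
2. Left → loc=A A=dirty B=dirty
3. Left → loc=A A=dirty B=dirty
4. Suck → loc=A A=clear B=dirty
5. Left → loc=A A=clear B=dirty
6. Right → loc=B A=clear B=dirty

loc=B A=clear B=dirty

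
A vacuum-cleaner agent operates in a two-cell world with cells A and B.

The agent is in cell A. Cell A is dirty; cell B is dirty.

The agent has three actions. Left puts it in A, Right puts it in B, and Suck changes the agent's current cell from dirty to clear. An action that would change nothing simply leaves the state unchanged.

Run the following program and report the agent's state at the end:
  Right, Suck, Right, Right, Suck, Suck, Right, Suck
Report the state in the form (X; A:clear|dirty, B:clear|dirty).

1. Right → (B; A:dirty, B:dirty)
2. Suck → (B; A:dirty, B:clear)
3. Right → (B; A:dirty, B:clear)
4. Right → (B; A:dirty, B:clear)
5. Suck → (B; A:dirty, B:clear)
6. Suck → (B; A:dirty, B:clear)
7. Right → (B; A:dirty, B:clear)
8. Suck → (B; A:dirty, B:clear)

(B; A:dirty, B:clear)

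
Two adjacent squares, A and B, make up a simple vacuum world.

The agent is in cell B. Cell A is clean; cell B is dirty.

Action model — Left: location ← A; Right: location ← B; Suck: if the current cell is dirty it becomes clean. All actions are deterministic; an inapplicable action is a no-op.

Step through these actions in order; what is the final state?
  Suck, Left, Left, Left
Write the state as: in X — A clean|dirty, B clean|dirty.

t=1 Suck ⇒ in B — A clean, B clean
t=2 Left ⇒ in A — A clean, B clean
t=3 Left ⇒ in A — A clean, B clean
t=4 Left ⇒ in A — A clean, B clean

in A — A clean, B clean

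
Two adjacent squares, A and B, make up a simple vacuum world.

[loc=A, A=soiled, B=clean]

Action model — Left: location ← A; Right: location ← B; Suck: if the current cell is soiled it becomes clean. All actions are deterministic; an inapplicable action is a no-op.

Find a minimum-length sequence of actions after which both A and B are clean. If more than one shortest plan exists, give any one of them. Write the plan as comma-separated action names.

Suck

[1] after Suck: loc=A A=clean B=clean
min 1: A is soiled, one Suck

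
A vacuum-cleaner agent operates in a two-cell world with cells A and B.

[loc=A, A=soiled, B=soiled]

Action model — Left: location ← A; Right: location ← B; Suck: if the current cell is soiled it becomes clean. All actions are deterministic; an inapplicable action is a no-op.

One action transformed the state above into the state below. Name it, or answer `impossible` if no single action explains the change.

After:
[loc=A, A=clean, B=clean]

impossible

try  Left: <A|soiled|soiled>
try Right: <B|soiled|soiled>
try  Suck: <A|clean|soiled>
no single action produces the after-state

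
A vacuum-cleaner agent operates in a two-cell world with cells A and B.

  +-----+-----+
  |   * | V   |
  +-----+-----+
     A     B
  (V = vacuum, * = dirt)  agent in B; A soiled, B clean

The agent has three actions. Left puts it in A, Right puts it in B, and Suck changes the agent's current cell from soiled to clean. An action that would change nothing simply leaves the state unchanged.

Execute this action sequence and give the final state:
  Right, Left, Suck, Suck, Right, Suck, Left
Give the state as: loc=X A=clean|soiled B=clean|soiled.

loc=A A=clean B=clean

1) do Right; now loc=B A=soiled B=clean
2) do Left; now loc=A A=soiled B=clean
3) do Suck; now loc=A A=clean B=clean
4) do Suck; now loc=A A=clean B=clean
5) do Right; now loc=B A=clean B=clean
6) do Suck; now loc=B A=clean B=clean
7) do Left; now loc=A A=clean B=clean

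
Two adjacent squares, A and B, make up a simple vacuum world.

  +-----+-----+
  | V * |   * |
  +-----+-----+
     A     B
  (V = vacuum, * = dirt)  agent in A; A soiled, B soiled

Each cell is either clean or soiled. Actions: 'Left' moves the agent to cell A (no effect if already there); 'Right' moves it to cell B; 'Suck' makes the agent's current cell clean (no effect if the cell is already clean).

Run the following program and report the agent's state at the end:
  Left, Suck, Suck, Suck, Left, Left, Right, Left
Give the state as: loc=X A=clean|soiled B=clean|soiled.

loc=A A=clean B=soiled

t=1 Left ⇒ loc=A A=soiled B=soiled
t=2 Suck ⇒ loc=A A=clean B=soiled
t=3 Suck ⇒ loc=A A=clean B=soiled
t=4 Suck ⇒ loc=A A=clean B=soiled
t=5 Left ⇒ loc=A A=clean B=soiled
t=6 Left ⇒ loc=A A=clean B=soiled
t=7 Right ⇒ loc=B A=clean B=soiled
t=8 Left ⇒ loc=A A=clean B=soiled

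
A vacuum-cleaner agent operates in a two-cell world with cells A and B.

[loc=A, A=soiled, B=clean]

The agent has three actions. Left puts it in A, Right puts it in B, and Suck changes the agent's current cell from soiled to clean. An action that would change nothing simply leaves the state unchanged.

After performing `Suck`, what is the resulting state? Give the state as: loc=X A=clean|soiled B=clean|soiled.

loc=A A=clean B=clean

start: loc=A A=soiled B=clean
[1] after Suck: loc=A A=clean B=clean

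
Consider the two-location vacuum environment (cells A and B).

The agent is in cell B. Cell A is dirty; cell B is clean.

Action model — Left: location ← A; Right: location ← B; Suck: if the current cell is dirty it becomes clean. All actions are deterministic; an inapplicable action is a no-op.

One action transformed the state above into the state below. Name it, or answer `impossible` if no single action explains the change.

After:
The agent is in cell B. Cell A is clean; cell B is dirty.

try  Left: in A — A dirty, B clean
try Right: in B — A dirty, B clean
try  Suck: in B — A dirty, B clean
no single action produces the after-state

impossible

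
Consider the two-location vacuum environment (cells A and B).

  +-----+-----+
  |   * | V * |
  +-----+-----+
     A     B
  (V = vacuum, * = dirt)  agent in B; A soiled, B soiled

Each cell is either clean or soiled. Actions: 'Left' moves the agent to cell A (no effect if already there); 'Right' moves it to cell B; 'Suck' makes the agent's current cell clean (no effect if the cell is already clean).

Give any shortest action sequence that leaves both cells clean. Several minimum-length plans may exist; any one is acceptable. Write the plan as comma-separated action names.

Suck, Left, Suck

[1] after Suck: (B; A:soiled, B:clean)
[2] after Left: (A; A:soiled, B:clean)
[3] after Suck: (A; A:clean, B:clean)
min 3: Suck B + move + Suck A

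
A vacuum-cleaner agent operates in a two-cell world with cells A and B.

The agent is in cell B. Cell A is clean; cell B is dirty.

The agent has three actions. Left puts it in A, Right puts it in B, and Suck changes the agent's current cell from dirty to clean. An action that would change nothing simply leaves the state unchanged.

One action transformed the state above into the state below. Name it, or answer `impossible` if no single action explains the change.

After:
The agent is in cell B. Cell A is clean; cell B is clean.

Suck

try  Left: (A; A:clean, B:dirty)
try Right: (B; A:clean, B:dirty)
try  Suck: (B; A:clean, B:clean)  ← match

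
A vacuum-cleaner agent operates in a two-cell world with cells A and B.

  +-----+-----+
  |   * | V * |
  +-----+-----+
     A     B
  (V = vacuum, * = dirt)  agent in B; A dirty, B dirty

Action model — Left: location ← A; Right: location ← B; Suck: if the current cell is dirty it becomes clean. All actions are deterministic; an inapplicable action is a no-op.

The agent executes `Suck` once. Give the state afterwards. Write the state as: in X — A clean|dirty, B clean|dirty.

in B — A dirty, B clean

start: in B — A dirty, B dirty
t=1 Suck ⇒ in B — A dirty, B clean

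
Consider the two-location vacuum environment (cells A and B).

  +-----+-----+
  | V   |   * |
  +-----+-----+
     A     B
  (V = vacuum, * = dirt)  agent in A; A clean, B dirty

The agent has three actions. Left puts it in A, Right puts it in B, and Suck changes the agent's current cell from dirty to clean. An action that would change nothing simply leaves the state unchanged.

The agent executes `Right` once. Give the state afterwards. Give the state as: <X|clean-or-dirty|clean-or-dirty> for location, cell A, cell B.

start: <A|clean|dirty>
[1] after Right: <B|clean|dirty>

<B|clean|dirty>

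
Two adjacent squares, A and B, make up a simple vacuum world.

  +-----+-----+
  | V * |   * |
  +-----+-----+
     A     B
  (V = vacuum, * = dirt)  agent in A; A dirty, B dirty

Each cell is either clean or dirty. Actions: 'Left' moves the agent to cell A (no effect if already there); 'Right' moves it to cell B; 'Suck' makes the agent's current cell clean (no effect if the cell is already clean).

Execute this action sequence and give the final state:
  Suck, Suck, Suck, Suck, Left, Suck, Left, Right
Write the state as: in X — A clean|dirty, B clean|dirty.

in B — A clean, B dirty

step 1/8 (Suck): in A — A clean, B dirty
step 2/8 (Suck): in A — A clean, B dirty
step 3/8 (Suck): in A — A clean, B dirty
step 4/8 (Suck): in A — A clean, B dirty
step 5/8 (Left): in A — A clean, B dirty
step 6/8 (Suck): in A — A clean, B dirty
step 7/8 (Left): in A — A clean, B dirty
step 8/8 (Right): in B — A clean, B dirty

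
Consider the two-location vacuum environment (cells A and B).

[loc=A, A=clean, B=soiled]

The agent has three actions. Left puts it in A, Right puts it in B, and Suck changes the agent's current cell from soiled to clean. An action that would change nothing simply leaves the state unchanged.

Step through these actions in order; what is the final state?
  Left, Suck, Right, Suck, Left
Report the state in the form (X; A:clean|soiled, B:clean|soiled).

[1] after Left: (A; A:clean, B:soiled)
[2] after Suck: (A; A:clean, B:soiled)
[3] after Right: (B; A:clean, B:soiled)
[4] after Suck: (B; A:clean, B:clean)
[5] after Left: (A; A:clean, B:clean)

(A; A:clean, B:clean)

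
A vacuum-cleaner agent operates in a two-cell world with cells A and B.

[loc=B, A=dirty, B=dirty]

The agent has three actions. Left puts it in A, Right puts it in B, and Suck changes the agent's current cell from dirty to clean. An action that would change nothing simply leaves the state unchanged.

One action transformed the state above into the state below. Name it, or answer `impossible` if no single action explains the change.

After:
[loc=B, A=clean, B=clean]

impossible

try  Left: (A; A:dirty, B:dirty)
try Right: (B; A:dirty, B:dirty)
try  Suck: (B; A:dirty, B:clean)
no single action produces the after-state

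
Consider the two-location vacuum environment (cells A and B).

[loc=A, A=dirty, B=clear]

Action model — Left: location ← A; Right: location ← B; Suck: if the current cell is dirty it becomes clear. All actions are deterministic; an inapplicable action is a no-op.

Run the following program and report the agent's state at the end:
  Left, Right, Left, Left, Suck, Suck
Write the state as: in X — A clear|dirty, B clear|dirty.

Left (#1): in A — A dirty, B clear
Right (#2): in B — A dirty, B clear
Left (#3): in A — A dirty, B clear
Left (#4): in A — A dirty, B clear
Suck (#5): in A — A clear, B clear
Suck (#6): in A — A clear, B clear

in A — A clear, B clear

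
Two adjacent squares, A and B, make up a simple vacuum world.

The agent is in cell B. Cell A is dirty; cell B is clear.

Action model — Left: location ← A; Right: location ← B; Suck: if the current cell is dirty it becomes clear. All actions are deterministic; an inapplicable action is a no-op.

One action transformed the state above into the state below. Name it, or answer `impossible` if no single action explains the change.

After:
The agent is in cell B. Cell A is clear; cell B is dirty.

try  Left: loc=A A=dirty B=clear
try Right: loc=B A=dirty B=clear
try  Suck: loc=B A=dirty B=clear
no single action produces the after-state

impossible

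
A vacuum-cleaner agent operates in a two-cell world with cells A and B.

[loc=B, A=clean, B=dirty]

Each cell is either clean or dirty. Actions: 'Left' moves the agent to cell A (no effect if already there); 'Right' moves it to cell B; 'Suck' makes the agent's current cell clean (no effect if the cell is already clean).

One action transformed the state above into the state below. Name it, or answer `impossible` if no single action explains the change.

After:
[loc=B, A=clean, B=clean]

try  Left: (A; A:clean, B:dirty)
try Right: (B; A:clean, B:dirty)
try  Suck: (B; A:clean, B:clean)  ← match

Suck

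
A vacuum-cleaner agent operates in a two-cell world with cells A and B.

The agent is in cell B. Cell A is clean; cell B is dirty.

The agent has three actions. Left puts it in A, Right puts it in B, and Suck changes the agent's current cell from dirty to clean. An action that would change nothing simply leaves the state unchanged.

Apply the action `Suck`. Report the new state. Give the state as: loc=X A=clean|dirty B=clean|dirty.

start: loc=B A=clean B=dirty
1) do Suck; now loc=B A=clean B=clean

loc=B A=clean B=clean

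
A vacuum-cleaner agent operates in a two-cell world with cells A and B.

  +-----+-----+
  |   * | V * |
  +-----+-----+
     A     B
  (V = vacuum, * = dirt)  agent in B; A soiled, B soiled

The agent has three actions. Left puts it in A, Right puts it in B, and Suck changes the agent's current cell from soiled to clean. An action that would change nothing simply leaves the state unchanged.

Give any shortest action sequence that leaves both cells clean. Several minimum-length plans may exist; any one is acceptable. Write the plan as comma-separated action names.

1) do Suck; now loc=B A=soiled B=clean
2) do Left; now loc=A A=soiled B=clean
3) do Suck; now loc=A A=clean B=clean
min 3: Suck B + move + Suck A

Suck, Left, Suck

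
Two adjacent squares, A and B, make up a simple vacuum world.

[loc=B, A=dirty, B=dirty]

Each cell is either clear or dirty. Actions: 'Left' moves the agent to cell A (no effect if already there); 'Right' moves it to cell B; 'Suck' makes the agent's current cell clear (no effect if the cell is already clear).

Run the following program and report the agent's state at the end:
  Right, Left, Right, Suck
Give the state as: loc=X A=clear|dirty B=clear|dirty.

[1] after Right: loc=B A=dirty B=dirty
[2] after Left: loc=A A=dirty B=dirty
[3] after Right: loc=B A=dirty B=dirty
[4] after Suck: loc=B A=dirty B=clear

loc=B A=dirty B=clear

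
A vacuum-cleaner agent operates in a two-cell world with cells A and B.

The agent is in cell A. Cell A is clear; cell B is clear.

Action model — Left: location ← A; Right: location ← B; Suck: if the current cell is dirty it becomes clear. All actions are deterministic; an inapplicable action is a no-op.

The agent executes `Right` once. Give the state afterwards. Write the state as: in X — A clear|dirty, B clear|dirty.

in B — A clear, B clear

start: in A — A clear, B clear
1) do Right; now in B — A clear, B clear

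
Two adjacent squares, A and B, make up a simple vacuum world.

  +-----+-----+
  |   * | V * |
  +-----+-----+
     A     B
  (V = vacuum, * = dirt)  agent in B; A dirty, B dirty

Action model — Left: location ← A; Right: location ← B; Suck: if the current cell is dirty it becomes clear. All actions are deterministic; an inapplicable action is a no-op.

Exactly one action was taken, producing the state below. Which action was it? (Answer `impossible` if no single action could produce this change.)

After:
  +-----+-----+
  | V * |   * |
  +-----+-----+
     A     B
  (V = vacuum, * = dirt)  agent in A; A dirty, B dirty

try  Left: (A; A:dirty, B:dirty)  ← match
try Right: (B; A:dirty, B:dirty)
try  Suck: (B; A:dirty, B:clear)

Left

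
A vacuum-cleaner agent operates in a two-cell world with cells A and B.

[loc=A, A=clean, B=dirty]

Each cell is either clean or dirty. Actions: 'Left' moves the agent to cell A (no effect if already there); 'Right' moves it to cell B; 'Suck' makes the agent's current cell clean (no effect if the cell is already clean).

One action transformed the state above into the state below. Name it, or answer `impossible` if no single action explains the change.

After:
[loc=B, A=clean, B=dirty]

try  Left: <A|clean|dirty>
try Right: <B|clean|dirty>  ← match
try  Suck: <A|clean|dirty>

Right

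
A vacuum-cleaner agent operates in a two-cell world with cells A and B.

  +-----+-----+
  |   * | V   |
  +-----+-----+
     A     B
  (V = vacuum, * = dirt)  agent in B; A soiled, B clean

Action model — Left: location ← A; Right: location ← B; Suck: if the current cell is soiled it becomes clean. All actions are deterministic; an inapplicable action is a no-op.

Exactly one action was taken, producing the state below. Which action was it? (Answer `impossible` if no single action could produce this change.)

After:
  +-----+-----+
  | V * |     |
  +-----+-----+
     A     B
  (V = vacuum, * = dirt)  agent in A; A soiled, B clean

Left

try  Left: <A|soiled|clean>  ← match
try Right: <B|soiled|clean>
try  Suck: <B|soiled|clean>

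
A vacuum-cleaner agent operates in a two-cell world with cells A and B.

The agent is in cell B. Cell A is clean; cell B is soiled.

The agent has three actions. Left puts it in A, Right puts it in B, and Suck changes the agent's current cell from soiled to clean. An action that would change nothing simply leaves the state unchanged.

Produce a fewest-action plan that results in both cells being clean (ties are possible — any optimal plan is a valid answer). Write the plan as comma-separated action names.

1) do Suck; now (B; A:clean, B:clean)
min 1: B is soiled, one Suck

Suck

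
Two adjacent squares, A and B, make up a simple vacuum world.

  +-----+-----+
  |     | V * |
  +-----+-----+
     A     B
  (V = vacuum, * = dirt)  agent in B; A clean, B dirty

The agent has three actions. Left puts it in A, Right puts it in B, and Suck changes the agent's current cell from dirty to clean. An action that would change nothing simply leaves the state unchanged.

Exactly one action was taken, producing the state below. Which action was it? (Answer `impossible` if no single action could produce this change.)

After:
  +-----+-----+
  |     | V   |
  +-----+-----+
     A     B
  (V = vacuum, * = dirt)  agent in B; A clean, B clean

try  Left: (A; A:clean, B:dirty)
try Right: (B; A:clean, B:dirty)
try  Suck: (B; A:clean, B:clean)  ← match

Suck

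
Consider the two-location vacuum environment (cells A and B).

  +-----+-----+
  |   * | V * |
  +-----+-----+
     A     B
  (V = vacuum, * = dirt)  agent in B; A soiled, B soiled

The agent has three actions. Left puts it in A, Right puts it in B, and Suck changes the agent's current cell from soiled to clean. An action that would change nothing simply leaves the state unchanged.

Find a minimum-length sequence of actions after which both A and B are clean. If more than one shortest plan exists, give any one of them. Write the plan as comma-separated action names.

[1] after Suck: in B — A soiled, B clean
[2] after Left: in A — A soiled, B clean
[3] after Suck: in A — A clean, B clean
min 3: Suck B + move + Suck A

Suck, Left, Suck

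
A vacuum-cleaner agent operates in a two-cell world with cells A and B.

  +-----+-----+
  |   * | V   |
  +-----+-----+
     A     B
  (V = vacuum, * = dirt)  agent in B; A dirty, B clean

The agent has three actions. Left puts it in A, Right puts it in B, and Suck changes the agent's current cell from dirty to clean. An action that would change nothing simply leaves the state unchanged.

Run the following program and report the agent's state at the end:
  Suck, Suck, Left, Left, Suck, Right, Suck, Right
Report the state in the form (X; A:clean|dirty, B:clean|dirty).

step 1/8 (Suck): (B; A:dirty, B:clean)
step 2/8 (Suck): (B; A:dirty, B:clean)
step 3/8 (Left): (A; A:dirty, B:clean)
step 4/8 (Left): (A; A:dirty, B:clean)
step 5/8 (Suck): (A; A:clean, B:clean)
step 6/8 (Right): (B; A:clean, B:clean)
step 7/8 (Suck): (B; A:clean, B:clean)
step 8/8 (Right): (B; A:clean, B:clean)

(B; A:clean, B:clean)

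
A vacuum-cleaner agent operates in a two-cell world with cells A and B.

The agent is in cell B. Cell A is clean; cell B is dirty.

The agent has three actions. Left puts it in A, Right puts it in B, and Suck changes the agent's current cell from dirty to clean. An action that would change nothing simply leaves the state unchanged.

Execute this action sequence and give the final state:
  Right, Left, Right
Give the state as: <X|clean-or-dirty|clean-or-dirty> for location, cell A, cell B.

t=1 Right ⇒ <B|clean|dirty>
t=2 Left ⇒ <A|clean|dirty>
t=3 Right ⇒ <B|clean|dirty>

<B|clean|dirty>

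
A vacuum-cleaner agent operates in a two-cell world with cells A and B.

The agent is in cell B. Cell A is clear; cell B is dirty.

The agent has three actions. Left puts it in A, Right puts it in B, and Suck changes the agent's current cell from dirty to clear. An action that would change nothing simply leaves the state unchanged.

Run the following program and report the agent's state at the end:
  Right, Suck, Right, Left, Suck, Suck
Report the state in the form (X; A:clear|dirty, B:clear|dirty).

(A; A:clear, B:clear)

1. Right → (B; A:clear, B:dirty)
2. Suck → (B; A:clear, B:clear)
3. Right → (B; A:clear, B:clear)
4. Left → (A; A:clear, B:clear)
5. Suck → (A; A:clear, B:clear)
6. Suck → (A; A:clear, B:clear)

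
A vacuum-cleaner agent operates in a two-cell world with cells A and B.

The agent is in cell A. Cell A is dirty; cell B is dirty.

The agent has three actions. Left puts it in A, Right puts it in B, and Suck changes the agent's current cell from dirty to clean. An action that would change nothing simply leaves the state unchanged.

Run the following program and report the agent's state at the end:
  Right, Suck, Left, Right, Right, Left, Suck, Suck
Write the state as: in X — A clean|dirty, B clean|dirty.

[1] after Right: in B — A dirty, B dirty
[2] after Suck: in B — A dirty, B clean
[3] after Left: in A — A dirty, B clean
[4] after Right: in B — A dirty, B clean
[5] after Right: in B — A dirty, B clean
[6] after Left: in A — A dirty, B clean
[7] after Suck: in A — A clean, B clean
[8] after Suck: in A — A clean, B clean

in A — A clean, B clean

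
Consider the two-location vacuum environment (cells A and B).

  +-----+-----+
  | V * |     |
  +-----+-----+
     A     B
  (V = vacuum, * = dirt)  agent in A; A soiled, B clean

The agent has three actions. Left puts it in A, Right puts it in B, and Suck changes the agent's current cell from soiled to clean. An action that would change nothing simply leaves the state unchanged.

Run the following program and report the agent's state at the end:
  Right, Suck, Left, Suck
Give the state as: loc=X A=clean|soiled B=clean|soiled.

[1] after Right: loc=B A=soiled B=clean
[2] after Suck: loc=B A=soiled B=clean
[3] after Left: loc=A A=soiled B=clean
[4] after Suck: loc=A A=clean B=clean

loc=A A=clean B=clean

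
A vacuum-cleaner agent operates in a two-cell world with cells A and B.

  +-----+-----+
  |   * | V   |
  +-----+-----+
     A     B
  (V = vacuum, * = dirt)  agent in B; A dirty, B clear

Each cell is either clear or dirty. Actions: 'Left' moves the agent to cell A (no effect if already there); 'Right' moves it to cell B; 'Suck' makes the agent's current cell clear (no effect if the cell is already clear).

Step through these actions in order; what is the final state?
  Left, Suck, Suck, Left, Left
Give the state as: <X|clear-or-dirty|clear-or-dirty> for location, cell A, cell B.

t=1 Left ⇒ <A|dirty|clear>
t=2 Suck ⇒ <A|clear|clear>
t=3 Suck ⇒ <A|clear|clear>
t=4 Left ⇒ <A|clear|clear>
t=5 Left ⇒ <A|clear|clear>

<A|clear|clear>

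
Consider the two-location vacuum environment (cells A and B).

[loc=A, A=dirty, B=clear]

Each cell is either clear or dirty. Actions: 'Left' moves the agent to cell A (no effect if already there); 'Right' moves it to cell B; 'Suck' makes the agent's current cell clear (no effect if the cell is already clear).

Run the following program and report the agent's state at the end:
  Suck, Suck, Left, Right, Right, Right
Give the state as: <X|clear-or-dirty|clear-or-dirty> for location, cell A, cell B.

[1] after Suck: <A|clear|clear>
[2] after Suck: <A|clear|clear>
[3] after Left: <A|clear|clear>
[4] after Right: <B|clear|clear>
[5] after Right: <B|clear|clear>
[6] after Right: <B|clear|clear>

<B|clear|clear>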